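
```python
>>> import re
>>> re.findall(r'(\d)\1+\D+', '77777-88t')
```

['7', '8']

`\1` is not a pattern — it's the concrete string captured by group 1, re-applied verbatim.
Because there's exactly one group, `findall` drops the full match and keeps group 1 from each hit.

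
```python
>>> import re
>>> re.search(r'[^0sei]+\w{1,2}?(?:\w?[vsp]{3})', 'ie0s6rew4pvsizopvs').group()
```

The pattern matches one or more of any character except [0sei]; then 1 to 2 of a word character (lazy); then optionally a word character, then exactly 3 of one of [vsp] (non-capturing group).
`search` walks the string left to right and returns the first match it finds.
The match spans [4:12] → '6rew4pvs'.

'6rew4pvs'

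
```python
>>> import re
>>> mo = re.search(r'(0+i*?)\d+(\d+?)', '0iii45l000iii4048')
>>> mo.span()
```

(0, 6)

Pattern: one or more of a literal '0', then zero or more of a literal 'i' (lazy) (captured); then one or more of a digit; then one or more of a digit (lazy) (captured).
`re.search` scans for the first position where the pattern succeeds.
The match spans [0:6] → '0iii45'.
Captured: group 1 = '0iii', group 2 = '5'.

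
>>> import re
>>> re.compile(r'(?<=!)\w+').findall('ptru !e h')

Because the assertion is zero-width, the text it checks is not consumed and won't appear in the result.
With no groups in the pattern, `findall` gives back each whole match — 1 here.

['e']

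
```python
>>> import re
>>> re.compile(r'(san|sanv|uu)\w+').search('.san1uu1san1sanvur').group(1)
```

'san'

The match spans [1:18] → 'san1uu1san1sanvur'.
Captured: group 1 = 'san'.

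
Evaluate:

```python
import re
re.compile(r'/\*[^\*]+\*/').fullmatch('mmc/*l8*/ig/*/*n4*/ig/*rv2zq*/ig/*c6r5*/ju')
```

None

For `fullmatch`, every character of the input must be accounted for by the pattern.
Here there's no way to consume every character, so the call returns None.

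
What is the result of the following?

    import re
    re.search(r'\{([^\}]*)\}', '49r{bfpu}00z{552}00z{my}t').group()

`re.search` scans for the first position where the pattern succeeds.
The match spans [3:9] → '{bfpu}'.
Captured: group 1 = 'bfpu'.

'{bfpu}'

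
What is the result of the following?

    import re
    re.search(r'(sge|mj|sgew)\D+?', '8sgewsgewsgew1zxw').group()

'sgew'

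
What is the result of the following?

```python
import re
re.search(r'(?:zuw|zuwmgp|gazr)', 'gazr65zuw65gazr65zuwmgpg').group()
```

`re.search` tries every starting position until one works.
The match spans [0:4] → 'gazr'.

'gazr'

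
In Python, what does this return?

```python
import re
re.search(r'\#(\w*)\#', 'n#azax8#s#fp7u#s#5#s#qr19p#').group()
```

'#azax8#'

`search` walks the string left to right and returns the first match it finds.
The match spans [1:8] → '#azax8#'.
Captured: group 1 = 'azax8'.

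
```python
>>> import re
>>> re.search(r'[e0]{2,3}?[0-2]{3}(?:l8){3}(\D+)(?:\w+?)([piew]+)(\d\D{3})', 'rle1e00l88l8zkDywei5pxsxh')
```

None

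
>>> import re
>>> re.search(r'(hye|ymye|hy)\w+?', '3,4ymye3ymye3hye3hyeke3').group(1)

'ymye'

Unlike `match`, `search` isn't anchored — it looks for the pattern anywhere in the string.
The match spans [3:8] → 'ymye3'.
Captured: group 1 = 'ymye'.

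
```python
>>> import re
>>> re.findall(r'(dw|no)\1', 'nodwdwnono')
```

['dw', 'no']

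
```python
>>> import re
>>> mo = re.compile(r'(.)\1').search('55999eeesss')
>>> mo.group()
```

'55'

After group 1 captures some text, `\1` only succeeds where that same text appears again.
The match spans [0:2] → '55'.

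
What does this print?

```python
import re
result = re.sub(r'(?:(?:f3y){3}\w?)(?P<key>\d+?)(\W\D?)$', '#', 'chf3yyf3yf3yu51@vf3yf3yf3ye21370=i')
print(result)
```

chf3yyf3yf3yu51@v#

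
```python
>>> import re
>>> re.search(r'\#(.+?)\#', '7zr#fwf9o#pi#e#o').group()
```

A non-greedy quantifier consumes as few characters as it can — just enough that the remainder of the pattern still matches from where it stops; whatever follows it matches normally.
The match spans [3:10] → '#fwf9o#'.

'#fwf9o#'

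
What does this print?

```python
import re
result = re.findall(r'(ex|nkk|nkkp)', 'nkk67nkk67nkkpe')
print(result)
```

The regex engine tests alternatives in the order written; an earlier branch that matches wins even if a later one would match more.
Matches: at [0:3] match 'nkk', group 1 = 'nkk'; at [5:8] match 'nkk', group 1 = 'nkk'; at [10:13] match 'nkk', group 1 = 'nkk'.
Because there's exactly one group, `findall` drops the full match and keeps group 1 from each hit.

['nkk', 'nkk', 'nkk']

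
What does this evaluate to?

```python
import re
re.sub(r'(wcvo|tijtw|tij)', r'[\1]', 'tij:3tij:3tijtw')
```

'[tij]:3[tij]:3[tijtw]'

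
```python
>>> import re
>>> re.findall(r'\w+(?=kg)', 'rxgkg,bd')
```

The positive lookaround only admits positions where the adjacent text matches; those characters stay outside the span.
Walking the string: at [0:3] → 'rxg'.
Since nothing is captured, `findall` lists the 1 matched substring directly.

['rxg']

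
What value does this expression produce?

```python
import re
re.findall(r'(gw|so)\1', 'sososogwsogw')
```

`\1` has to match the exact text group 1 already captured.
Because there's exactly one group, `findall` drops the full match and keeps group 1 from the one hit.

['so']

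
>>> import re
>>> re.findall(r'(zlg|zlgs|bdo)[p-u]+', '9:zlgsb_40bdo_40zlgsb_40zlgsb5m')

Scanning left to right: at [2:6] match 'zlgs', group 1 = 'zlg'; at [16:20] match 'zlgs', group 1 = 'zlg'; at [24:28] match 'zlgs', group 1 = 'zlg'.
`findall` collects group 1 from each match (3 total).

['zlg', 'zlg', 'zlg']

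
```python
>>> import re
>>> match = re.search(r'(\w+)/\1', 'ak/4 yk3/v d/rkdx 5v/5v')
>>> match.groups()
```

('5v',)

`\1` is not a pattern — it's the concrete string captured by group 1, re-applied verbatim.
Unlike `match`, `search` isn't anchored — it looks for the pattern anywhere in the string.
The match spans [18:23] → '5v/5v'.
Captured: group 1 = '5v'.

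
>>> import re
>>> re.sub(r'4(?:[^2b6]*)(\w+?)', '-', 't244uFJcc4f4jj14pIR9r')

't2-'

The pattern matches a literal '4'; then zero or more of any character except [2b6] (non-capturing group); then one or more of a word character (lazy) (captured).
Matches: at [2:21] → '44uFJcc4f4jj14pIR9r'.
Each match is replaced by '-'.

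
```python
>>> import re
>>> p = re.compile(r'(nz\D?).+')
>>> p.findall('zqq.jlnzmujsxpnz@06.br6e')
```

['nzm']

This matches the literal 'nz', then optionally a non-digit (captured); then one or more of any character.
Matches: at [6:24] match 'nzmujsxpnz@06.br6e', group 1 = 'nzm'.
`findall` collects group 1 from the one match (1 total).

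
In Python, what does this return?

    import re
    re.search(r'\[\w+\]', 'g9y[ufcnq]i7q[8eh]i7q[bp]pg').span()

(3, 10)

`re.search` scans for the first position where the pattern succeeds.
The match spans [3:10] → '[ufcnq]'.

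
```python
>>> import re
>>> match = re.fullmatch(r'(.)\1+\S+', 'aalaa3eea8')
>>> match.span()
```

`\1` has to match the exact text group 1 already captured.
`fullmatch` succeeds only if the pattern covers the string from start to end.
The match spans [0:10] → 'aalaa3eea8'.
Captured: group 1 = 'a'.

(0, 10)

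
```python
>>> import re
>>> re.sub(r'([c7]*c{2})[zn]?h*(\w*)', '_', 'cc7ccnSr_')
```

The pattern matches zero or more of one of [c7], then exactly 2 of the literal 'c' (captured); then optionally one of [zn], then zero or more of the literal 'h'; then zero or more of a word character (captured).
Matches: at [0:9] → 'cc7ccnSr_'.
Every occurrence is swapped for '_'.

'_'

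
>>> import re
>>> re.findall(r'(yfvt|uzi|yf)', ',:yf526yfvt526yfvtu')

The regex engine tests alternatives in the order written; an earlier branch that matches wins even if a later one would match more.
Scanning left to right: at [2:4] match 'yf', group 1 = 'yf'; at [7:11] match 'yfvt', group 1 = 'yfvt'; at [14:18] match 'yfvt', group 1 = 'yfvt'.
Because there's exactly one group, `findall` drops the full match and keeps group 1 from each hit.

['yf', 'yfvt', 'yfvt']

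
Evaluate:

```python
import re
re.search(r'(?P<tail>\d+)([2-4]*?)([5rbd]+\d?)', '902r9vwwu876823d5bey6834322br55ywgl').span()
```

Pattern: one or more of a digit (captured as 'tail'); then zero or more of a character in [2-4] (lazy) (captured); then one or more of one of [5rbd], then optionally a digit (captured).
`re.search` scans for the first position where the pattern succeeds.
The match spans [0:5] → '902r9'.
Captured: group 1 = '902', group 2 = '', group 3 = 'r9'.

(0, 5)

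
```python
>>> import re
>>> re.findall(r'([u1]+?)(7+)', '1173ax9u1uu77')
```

[('11', '7'), ('u1uu', '77')]

This matches one or more of one of [u1] (lazy) (captured); then one or more of a literal '7' (captured).
Matches: at [0:3] match '117', groups = ('11', '7'); at [7:13] match 'u1uu77', groups = ('u1uu', '77').
2 groups means each result is a tuple of 2 captured strings — 2 here.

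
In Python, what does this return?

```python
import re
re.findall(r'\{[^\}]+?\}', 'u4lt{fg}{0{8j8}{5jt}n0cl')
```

['{fg}', '{0{8j8}', '{5jt}']

Matches: at [4:8] → '{fg}'; at [8:15] → '{0{8j8}'; at [15:20] → '{5jt}'.
With no groups in the pattern, `findall` gives back each whole match — 3 here.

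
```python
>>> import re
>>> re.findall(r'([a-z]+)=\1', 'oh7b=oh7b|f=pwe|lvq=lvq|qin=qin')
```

['lvq', 'qin']

The backreference `\1` re-matches whatever the first group consumed, character for character.
`findall` collects group 1 from each match (2 total).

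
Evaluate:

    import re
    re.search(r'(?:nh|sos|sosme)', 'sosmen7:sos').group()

`|` is ordered: at each position the engine commits to the first alternative that works.
Unlike `match`, `search` isn't anchored — it looks for the pattern anywhere in the string.
The match spans [0:3] → 'sos'.

'sos'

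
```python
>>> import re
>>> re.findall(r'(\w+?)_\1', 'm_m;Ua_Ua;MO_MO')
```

After group 1 captures some text, `\1` only succeeds where that same text appears again.
Matches: at [0:3] match 'm_m', group 1 = 'm'; at [4:9] match 'Ua_Ua', group 1 = 'Ua'; at [10:15] match 'MO_MO', group 1 = 'MO'.
`findall` collects group 1 from each match (3 total).

['m', 'Ua', 'MO']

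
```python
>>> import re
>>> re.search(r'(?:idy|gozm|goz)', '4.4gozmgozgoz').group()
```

'gozm'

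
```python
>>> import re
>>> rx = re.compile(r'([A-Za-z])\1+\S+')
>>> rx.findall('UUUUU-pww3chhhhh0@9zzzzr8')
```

`\1` is not a pattern — it's the concrete string captured by group 1, re-applied verbatim.
Scanning left to right: at [0:25] match 'UUUUU-pww3chhhhh0@9zzzzr8', group 1 = 'U'.
One capturing group, so `findall` returns just the captured substring from the one match — 1 in all.

['U']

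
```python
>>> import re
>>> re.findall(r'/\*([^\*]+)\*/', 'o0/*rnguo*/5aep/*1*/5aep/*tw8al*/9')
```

['rnguo', '1', 'tw8al']

Matches: at [2:11] match '/*rnguo*/', group 1 = 'rnguo'; at [15:20] match '/*1*/', group 1 = '1'; at [24:33] match '/*tw8al*/', group 1 = 'tw8al'.
Because there's exactly one group, `findall` drops the full match and keeps group 1 from each hit.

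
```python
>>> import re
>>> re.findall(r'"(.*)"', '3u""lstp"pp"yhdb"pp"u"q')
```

['"lstp"pp"yhdb"pp"u']

With a single group, `findall` returns only what that group captured — 1 item.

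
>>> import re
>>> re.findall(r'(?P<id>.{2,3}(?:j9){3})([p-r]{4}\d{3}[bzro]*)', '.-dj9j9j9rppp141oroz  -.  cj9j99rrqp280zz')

[('.-dj9j9j9', 'rppp141oroz')]

Pattern: 2 to 3 of any character, then the literal 'j9' repeated 3 times (captured as 'id'); then exactly 4 of a character in [p-r], then exactly 3 of a digit, then zero or more of one of [bzro] (captured).
With 2 capturing groups, `findall` returns a 2-tuple per match.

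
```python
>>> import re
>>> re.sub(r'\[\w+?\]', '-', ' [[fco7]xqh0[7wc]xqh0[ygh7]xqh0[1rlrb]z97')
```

' [-xqh0-xqh0-xqh0-z97'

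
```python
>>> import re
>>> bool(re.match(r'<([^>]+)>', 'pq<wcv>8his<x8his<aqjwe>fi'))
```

False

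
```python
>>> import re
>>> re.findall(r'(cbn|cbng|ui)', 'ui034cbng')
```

['ui', 'cbn']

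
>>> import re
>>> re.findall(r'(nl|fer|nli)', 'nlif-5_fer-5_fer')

Branches in `(...|...)` are attempted left-to-right; the first branch that allows the whole pattern to succeed is taken.
`findall` collects group 1 from each match (3 total).

['nl', 'fer', 'fer']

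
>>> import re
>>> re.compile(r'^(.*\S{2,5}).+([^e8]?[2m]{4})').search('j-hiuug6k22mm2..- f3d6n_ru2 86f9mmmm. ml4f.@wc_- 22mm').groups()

('j-hiuug6k22mm2..- f3d6n_ru2 86f9mmmm. ml4f.@wc_-', '22mm')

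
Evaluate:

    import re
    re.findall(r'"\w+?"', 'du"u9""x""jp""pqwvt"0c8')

['"u9"', '"x"', '"jp"', '"pqwvt"']

`findall` yields the raw match text (4 of them) because the pattern has no groups.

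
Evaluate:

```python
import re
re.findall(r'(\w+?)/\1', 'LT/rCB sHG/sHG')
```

A backreference is literal: `\1` must see the identical characters the first group matched.
Scanning left to right: at [7:14] match 'sHG/sHG', group 1 = 'sHG'.
Because there's exactly one group, `findall` drops the full match and keeps group 1 from the one hit.

['sHG']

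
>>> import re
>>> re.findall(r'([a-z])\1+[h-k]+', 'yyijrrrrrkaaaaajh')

['y', 'r', 'a']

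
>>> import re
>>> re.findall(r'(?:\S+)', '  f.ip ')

['f.ip']

This matches one or more of a non-whitespace character (non-capturing group).
Walking the string: at [2:6] → 'f.ip'.
Since nothing is captured, `findall` lists the 1 matched substring directly.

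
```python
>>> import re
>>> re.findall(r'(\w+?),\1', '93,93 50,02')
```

['93', '0']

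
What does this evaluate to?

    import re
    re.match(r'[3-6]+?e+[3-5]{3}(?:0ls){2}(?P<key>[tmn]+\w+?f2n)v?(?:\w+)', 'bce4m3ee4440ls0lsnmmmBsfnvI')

`match` is anchored at position 0; if the pattern doesn't fit there, it returns None.
Here the string doesn't start with a match, so the call returns None.

None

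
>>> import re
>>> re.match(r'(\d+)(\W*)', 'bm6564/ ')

With `match`, the pattern is implicitly anchored at the beginning.
Here the pattern fails at index 0, so the call returns None.

None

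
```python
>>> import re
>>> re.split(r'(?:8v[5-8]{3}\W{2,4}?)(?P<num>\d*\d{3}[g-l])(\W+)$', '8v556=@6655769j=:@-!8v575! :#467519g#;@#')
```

['8v556=@6655769j=:@-!', '467519g', '#;@#', '']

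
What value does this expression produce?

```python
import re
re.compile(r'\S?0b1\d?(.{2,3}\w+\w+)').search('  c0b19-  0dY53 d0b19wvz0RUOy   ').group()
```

Pattern: optionally a non-whitespace character, then the literal '0b1', then optionally a digit; then 2 to 3 of any character, then one or more of a word character, then one or more of a word character (captured).
`re.search` tries every starting position until one works.
The match spans [2:15] → 'c0b19-  0dY53'.
Captured: group 1 = '-  0dY53'.

'c0b19-  0dY53'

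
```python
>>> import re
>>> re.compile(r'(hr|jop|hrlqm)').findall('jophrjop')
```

Walking the string: at [0:3] match 'jop', group 1 = 'jop'; at [3:5] match 'hr', group 1 = 'hr'; at [5:8] match 'jop', group 1 = 'jop'.
One capturing group, so `findall` returns just the captured substring from each match — 3 in all.

['jop', 'hr', 'jop']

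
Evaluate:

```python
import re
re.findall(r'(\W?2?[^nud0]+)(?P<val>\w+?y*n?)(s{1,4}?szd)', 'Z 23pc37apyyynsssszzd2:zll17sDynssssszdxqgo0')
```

[('2:zll17sDy', 'n', 'ssssszd')]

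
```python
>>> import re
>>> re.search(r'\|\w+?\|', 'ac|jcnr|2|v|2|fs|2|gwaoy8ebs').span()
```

(2, 8)

`search` walks the string left to right and returns the first match it finds.
The match spans [2:8] → '|jcnr|'.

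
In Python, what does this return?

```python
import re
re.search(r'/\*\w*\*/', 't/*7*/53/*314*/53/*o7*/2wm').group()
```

'/*7*/'

The match spans [1:6] → '/*7*/'.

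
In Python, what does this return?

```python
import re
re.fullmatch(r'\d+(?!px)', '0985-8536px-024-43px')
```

None

The negative lookahead/lookbehind blocks any match where the forbidden context is present.
`fullmatch` succeeds only if the pattern covers the string from start to end.
Here the string isn't matched end-to-end, so the call returns None.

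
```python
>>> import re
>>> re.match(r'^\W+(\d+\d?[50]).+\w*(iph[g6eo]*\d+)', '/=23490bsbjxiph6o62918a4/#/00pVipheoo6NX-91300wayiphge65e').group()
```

'/=23490bsbjxiph6o62918a4/#/00pVipheoo6NX-91300wayiphge65'

`re.match` only tries the pattern at the start of the string.
The match spans [0:56] → '/=23490bsbjxiph6o62918a4/#/00pVipheoo6NX-91300wayiphge65'.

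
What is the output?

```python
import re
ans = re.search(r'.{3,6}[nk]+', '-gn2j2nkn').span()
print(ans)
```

(0, 9)

Pattern: 3 to 6 of any character; then one or more of one of [nk].
`re.search` scans for the first position where the pattern succeeds.
The match spans [0:9] → '-gn2j2nkn'.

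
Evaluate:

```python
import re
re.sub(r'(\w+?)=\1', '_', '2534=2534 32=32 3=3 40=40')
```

'_ _ _ _'

After group 1 captures some text, `\1` only succeeds where that same text appears again.
`sub` substitutes '_' at each match site.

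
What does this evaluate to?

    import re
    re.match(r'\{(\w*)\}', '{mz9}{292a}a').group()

`match` is anchored at position 0; if the pattern doesn't fit there, it returns None.
The match spans [0:5] → '{mz9}'.
Captured: group 1 = 'mz9'.

'{mz9}'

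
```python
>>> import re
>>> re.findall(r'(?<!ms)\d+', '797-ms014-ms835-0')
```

`(?!…)`/`(?<!…)` only lets a position through if the neighbouring text does NOT match; no characters are consumed.
Walking the string: at [0:3] → '797'; at [7:9] → '14'; at [13:15] → '35'; at [16:17] → '0'.
No capturing groups, so `findall` returns the 4 full match strings.

['797', '14', '35', '0']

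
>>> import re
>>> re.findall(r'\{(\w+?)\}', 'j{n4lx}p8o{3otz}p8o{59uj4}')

['n4lx', '3otz', '59uj4']

Walking the string: at [1:7] match '{n4lx}', group 1 = 'n4lx'; at [10:16] match '{3otz}', group 1 = '3otz'; at [19:26] match '{59uj4}', group 1 = '59uj4'.
One capturing group, so `findall` returns just the captured substring from each match — 3 in all.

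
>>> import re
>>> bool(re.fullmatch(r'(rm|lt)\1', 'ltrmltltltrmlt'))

False

`fullmatch` succeeds only if the pattern covers the string from start to end.
Here there's no way to consume every character, so the call returns None, and `bool(None)` is False.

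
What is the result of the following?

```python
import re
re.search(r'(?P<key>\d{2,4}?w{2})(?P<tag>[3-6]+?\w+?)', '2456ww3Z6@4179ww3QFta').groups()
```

('2456ww', '3Z')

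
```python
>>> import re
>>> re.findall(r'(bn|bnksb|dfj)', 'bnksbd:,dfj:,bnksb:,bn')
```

Alternation isn't longest-match — the leftmost alternative that fits at this position is chosen.
Scanning left to right: at [0:2] match 'bn', group 1 = 'bn'; at [8:11] match 'dfj', group 1 = 'dfj'; at [13:15] match 'bn', group 1 = 'bn'; at [20:22] match 'bn', group 1 = 'bn'.
With a single group, `findall` returns only what that group captured — 4 items.

['bn', 'dfj', 'bn', 'bn']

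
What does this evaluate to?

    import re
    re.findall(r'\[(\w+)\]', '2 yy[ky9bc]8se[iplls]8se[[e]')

Scanning left to right: at [4:11] match '[ky9bc]', group 1 = 'ky9bc'; at [14:21] match '[iplls]', group 1 = 'iplls'; at [25:28] match '[e]', group 1 = 'e'.
With a single group, `findall` returns only what that group captured — 3 items.

['ky9bc', 'iplls', 'e']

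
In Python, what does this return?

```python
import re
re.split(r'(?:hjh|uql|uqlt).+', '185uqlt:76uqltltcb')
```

['185', '']

Matches to split on: at [3:18] → 'uqlt:76uqltltcb'.
The string is cut at each match, leaving 2 pieces.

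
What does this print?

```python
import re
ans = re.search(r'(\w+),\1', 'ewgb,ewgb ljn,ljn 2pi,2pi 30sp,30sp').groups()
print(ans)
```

The match spans [0:9] → 'ewgb,ewgb'.
Captured: group 1 = 'ewgb'.

('ewgb',)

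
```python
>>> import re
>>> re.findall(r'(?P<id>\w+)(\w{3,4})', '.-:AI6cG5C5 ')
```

The pattern matches one or more of a word character (captured as 'id'); then 3 to 4 of a word character (captured).
Multiple groups make `findall` return tuples — one 2-tuple for the one match.

[('AI6cG', '5C5')]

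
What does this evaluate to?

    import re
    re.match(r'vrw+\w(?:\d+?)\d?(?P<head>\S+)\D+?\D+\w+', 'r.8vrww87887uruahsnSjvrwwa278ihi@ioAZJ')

None

This matches the literal 'vr', then one or more of a literal 'w', then a word character; then one or more of a digit (lazy) (non-capturing group); then optionally a digit; then one or more of a non-whitespace character (captured as 'head'); then one or more of a non-digit (lazy), then one or more of a non-digit, then one or more of a word character.
`match` is anchored at position 0; if the pattern doesn't fit there, it returns None.
Here position 0 doesn't satisfy it, so the call returns None.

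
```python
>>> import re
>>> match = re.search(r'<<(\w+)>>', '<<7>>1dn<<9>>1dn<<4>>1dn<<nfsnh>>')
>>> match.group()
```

'<<7>>'

`search` walks the string left to right and returns the first match it finds.
The match spans [0:5] → '<<7>>'.
Captured: group 1 = '7'.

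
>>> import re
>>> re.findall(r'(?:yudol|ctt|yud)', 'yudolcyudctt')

['yudol', 'yud', 'ctt']

The regex engine tests alternatives in the order written; an earlier branch that matches wins even if a later one would match more.
Since nothing is captured, `findall` lists the 3 matched substrings directly.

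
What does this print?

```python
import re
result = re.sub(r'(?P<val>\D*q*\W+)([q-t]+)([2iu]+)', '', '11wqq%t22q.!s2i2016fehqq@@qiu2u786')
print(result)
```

`sub` substitutes '' at each match site.

11016786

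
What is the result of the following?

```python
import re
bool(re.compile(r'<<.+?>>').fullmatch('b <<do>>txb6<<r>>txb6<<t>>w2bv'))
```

For `fullmatch`, every character of the input must be accounted for by the pattern.
Here the string isn't matched end-to-end, so the call returns None, and `bool(None)` is False.

False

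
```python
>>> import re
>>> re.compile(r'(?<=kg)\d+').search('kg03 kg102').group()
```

The `(?=…)`/`(?<=…)` assertion just peeks at neighbouring text; it doesn't advance the match position.
The match spans [2:4] → '03'.

'03'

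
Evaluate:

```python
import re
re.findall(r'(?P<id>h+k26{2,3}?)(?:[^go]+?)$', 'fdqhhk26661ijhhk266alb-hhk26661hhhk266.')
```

Lazy quantifiers expand one character at a time until the remainder of the pattern can match.
Because there's exactly one group, `findall` drops the full match and keeps group 1 from the one hit.

['hhk266']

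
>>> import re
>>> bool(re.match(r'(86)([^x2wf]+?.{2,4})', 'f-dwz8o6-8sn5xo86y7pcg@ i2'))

False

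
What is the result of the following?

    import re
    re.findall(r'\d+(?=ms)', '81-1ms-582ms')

['1', '582']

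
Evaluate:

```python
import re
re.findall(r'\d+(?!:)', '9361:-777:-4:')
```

['936', '77']

The negative lookahead/lookbehind blocks any match where the forbidden context is present.
With no groups in the pattern, `findall` gives back each whole match — 2 here.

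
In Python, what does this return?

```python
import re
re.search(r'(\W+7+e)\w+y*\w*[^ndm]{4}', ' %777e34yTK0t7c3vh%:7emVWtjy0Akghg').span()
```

The pattern matches one or more of a non-word character, then one or more of a literal '7', then the literal 'e' (captured); then one or more of a word character; then zero or more of a literal 'y'; then zero or more of a word character, then exactly 4 of any character except [ndm].
`re.search` scans for the first position where the pattern succeeds.
The match spans [0:22] → ' %777e34yTK0t7c3vh%:7e'.
Captured: group 1 = ' %777e'.

(0, 22)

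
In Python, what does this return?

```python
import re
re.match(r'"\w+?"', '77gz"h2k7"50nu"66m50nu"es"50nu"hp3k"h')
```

`re.match` won't scan ahead — the pattern has to work from the very first character.
Here position 0 doesn't satisfy it, so the call returns None.

None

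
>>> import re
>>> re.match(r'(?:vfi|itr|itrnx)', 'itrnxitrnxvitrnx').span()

(0, 3)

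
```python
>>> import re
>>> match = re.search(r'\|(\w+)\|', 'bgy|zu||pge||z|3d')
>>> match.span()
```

Unlike `match`, `search` isn't anchored — it looks for the pattern anywhere in the string.
The match spans [3:7] → '|zu|'.
Captured: group 1 = 'zu'.

(3, 7)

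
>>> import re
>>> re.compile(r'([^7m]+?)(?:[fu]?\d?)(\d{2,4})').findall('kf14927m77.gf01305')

Because the quantifier is non-greedy, it stops expanding at the earliest point where the rest of the pattern can succeed.
`findall` packs the 2 group values into a tuple for every match.

[('k', '4927'), ('.g', '1305')]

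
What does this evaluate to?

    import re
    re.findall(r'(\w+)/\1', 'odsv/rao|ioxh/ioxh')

['ioxh']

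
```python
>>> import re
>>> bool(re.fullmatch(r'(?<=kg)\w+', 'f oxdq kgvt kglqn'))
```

False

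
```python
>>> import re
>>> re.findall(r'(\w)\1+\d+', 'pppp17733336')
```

The backreference `\1` re-matches whatever the first group consumed, character for character.
Matches: at [0:12] match 'pppp17733336', group 1 = 'p'.
One capturing group, so `findall` returns just the captured substring from the one match — 1 in all.

['p']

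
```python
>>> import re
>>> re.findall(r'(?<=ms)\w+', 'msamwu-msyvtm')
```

['amwu', 'yvtm']

Because the assertion is zero-width, the text it checks is not consumed and won't appear in the result.
Scanning left to right: at [2:6] → 'amwu'; at [9:13] → 'yvtm'.
With no groups in the pattern, `findall` gives back each whole match — 2 here.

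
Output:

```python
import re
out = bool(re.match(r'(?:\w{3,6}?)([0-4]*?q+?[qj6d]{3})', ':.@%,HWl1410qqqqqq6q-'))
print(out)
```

False

`re.match` won't scan ahead — the pattern has to work from the very first character.
Here position 0 doesn't satisfy it, so the call returns None, and `bool(None)` is False.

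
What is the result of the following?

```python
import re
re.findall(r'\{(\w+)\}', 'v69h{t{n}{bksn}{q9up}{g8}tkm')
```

Because there's exactly one group, `findall` drops the full match and keeps group 1 from each hit.

['n', 'bksn', 'q9up', 'g8']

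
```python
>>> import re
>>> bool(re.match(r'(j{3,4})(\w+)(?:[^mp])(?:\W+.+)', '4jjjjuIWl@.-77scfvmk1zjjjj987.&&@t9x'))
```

False

Pattern: 3 to 4 of a literal 'j' (captured); then one or more of a word character (captured); then any character except [mp] (non-capturing group); then one or more of a non-word character, then one or more of any character (non-capturing group).
With `match`, the pattern is implicitly anchored at the beginning.
Here the string doesn't start with a match, so the call returns None, and `bool(None)` is False.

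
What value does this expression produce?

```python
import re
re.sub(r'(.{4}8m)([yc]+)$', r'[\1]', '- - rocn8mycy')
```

Pattern: exactly 4 of any character, then the literal '8m' (captured); then one or more of one of [yc] (captured); then anchored at the end.
Matches: at [4:13] → 'rocn8mycy'.
`\1` in the replacement pulls in group 1's text for each match.

'- - [rocn8m]'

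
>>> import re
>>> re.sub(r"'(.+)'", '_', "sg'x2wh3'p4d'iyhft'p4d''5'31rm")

'sg_31rm'

Each match is replaced by '_'.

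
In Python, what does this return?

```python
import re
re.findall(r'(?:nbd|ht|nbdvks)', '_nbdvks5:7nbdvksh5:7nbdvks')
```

`|` is ordered: at each position the engine commits to the first alternative that works.
Walking the string: at [1:4] → 'nbd'; at [10:13] → 'nbd'; at [20:23] → 'nbd'.
Since nothing is captured, `findall` lists the 3 matched substrings directly.

['nbd', 'nbd', 'nbd']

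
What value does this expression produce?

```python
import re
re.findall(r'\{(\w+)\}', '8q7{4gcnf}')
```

['4gcnf']

Matches: at [3:10] match '{4gcnf}', group 1 = '4gcnf'.
One capturing group, so `findall` returns just the captured substring from the one match — 1 in all.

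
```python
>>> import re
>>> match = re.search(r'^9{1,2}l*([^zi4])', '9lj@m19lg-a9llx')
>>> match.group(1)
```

'j'

The pattern matches anchored at the start of the string; then 1 to 2 of a literal '9', then zero or more of the literal 'l'; then any character except [zi4] (captured).
`re.search` scans for the first position where the pattern succeeds.
The match spans [0:3] → '9lj'.
Captured: group 1 = 'j'.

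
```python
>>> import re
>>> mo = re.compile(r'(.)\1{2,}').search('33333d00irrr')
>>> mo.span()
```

(0, 5)

After group 1 captures some text, `\1` only succeeds where that same text appears again.
The match spans [0:5] → '33333'.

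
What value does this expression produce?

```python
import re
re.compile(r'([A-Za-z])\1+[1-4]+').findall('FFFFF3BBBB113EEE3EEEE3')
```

`\1` is not a pattern — it's the concrete string captured by group 1, re-applied verbatim.
Matches: at [0:6] match 'FFFFF3', group 1 = 'F'; at [6:13] match 'BBBB113', group 1 = 'B'; at [13:17] match 'EEE3', group 1 = 'E'; at [17:22] match 'EEEE3', group 1 = 'E'.
With a single group, `findall` returns only what that group captured — 4 items.

['F', 'B', 'E', 'E']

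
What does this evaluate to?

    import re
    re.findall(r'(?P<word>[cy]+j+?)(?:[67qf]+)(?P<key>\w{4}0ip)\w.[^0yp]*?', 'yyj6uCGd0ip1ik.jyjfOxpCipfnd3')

`findall` packs the 2 group values into a tuple for every match.

[('yyj', 'uCGd0ip')]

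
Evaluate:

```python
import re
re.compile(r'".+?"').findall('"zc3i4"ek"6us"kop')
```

['"zc3i4"', '"6us"']

Lazy quantifiers expand one character at a time until the remainder of the pattern can match.
Scanning left to right: at [0:7] → '"zc3i4"'; at [9:14] → '"6us"'.
With no groups in the pattern, `findall` gives back each whole match — 2 here.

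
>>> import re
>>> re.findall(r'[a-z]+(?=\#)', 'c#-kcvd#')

['c', 'kcvd']

Lookahead/lookbehind check context without consuming it, so the matched span excludes the asserted characters.
`findall` yields the raw match text (2 of them) because the pattern has no groups.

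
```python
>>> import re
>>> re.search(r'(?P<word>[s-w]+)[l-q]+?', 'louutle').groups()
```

The match spans [2:6] → 'uutl'.
Captured: group 1 = 'uut'.

('uut',)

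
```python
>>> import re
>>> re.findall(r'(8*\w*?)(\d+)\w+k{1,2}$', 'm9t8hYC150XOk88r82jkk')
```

Pattern: zero or more of the literal '8', then zero or more of a word character (lazy) (captured); then one or more of a digit (captured); then one or more of a word character, then 1 to 2 of the literal 'k'; then anchored at the end.
A non-greedy quantifier consumes as few characters as it can — just enough that the remainder of the pattern still matches from where it stops; whatever follows it matches normally.
Matches: at [0:21] match 'm9t8hYC150XOk88r82jkk', groups = ('m', '9').
`findall` packs the 2 group values into a tuple for every match.

[('m', '9')]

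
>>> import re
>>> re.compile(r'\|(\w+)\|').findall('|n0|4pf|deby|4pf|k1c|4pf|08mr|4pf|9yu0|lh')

['n0', 'deby', 'k1c', '08mr', '9yu0']

Matches: at [0:4] match '|n0|', group 1 = 'n0'; at [7:13] match '|deby|', group 1 = 'deby'; at [16:21] match '|k1c|', group 1 = 'k1c'; at [24:30] match '|08mr|', group 1 = '08mr'; at [33:39] match '|9yu0|', group 1 = '9yu0'.
Because there's exactly one group, `findall` drops the full match and keeps group 1 from each hit.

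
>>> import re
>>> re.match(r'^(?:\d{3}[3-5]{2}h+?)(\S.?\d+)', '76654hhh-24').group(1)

'h-24'

The pattern matches anchored at the start of the string; then exactly 3 of a digit, then exactly 2 of a character in [3-5], then one or more of a literal 'h' (lazy) (non-capturing group); then a non-whitespace character, then optionally any character, then one or more of a digit (captured).
With the lazy modifier that quantifier settles for the fewest repetitions that let the rest of the pattern succeed (the atoms after it are unaffected and can still be greedy).
`re.match` only tries the pattern at the start of the string.
The match spans [0:11] → '76654hhh-24'.
Captured: group 1 = 'h-24'.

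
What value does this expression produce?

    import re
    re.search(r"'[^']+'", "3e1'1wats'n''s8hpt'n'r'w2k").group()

"'1wats'"

`re.search` scans for the first position where the pattern succeeds.
The match spans [3:10] → "'1wats'".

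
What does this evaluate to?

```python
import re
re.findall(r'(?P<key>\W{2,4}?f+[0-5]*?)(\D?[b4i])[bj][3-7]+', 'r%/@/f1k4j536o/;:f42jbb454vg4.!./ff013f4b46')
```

The pattern matches 2 to 4 of a non-word character (lazy), then one or more of a literal 'f', then zero or more of a character in [0-5] (lazy) (captured as 'key'); then optionally a non-digit, then one of [b4i] (captured); then one of [bj], then one or more of a character in [3-7].
Walking the string: at [1:13] match '%/@/f1k4j536', groups = ('%/@/f1', 'k4'); at [14:26] match '/;:f42jbb454', groups = ('/;:f42', 'jb'); at [29:43] match '.!./ff013f4b46', groups = ('.!./ff013', 'f4').
Multiple groups make `findall` return tuples — one 2-tuple for each match.

[('%/@/f1', 'k4'), ('/;:f42', 'jb'), ('.!./ff013', 'f4')]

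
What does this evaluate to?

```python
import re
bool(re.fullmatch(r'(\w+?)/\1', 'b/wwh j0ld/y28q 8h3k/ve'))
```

False

`re.fullmatch` requires the pattern to consume the entire string.
Here the string isn't matched end-to-end, so the call returns None, and `bool(None)` is False.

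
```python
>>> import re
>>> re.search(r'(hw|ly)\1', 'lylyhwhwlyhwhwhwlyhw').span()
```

(0, 4)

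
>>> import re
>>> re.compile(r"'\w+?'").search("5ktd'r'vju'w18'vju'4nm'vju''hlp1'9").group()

"'r'"

`re.search` scans for the first position where the pattern succeeds.
The match spans [4:7] → "'r'".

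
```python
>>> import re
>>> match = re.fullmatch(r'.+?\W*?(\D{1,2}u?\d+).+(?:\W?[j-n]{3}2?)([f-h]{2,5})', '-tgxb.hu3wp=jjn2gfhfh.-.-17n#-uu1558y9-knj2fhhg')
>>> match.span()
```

(0, 47)

Pattern: one or more of any character (lazy), then zero or more of a non-word character (lazy); then 1 to 2 of a non-digit, then optionally a literal 'u', then one or more of a digit (captured); then one or more of any character; then optionally a non-word character, then exactly 3 of a character in [j-n], then optionally the literal '2' (non-capturing group); then 2 to 5 of a character in [f-h] (captured).
`re.fullmatch` requires the pattern to consume the entire string.
The match spans [0:47] → '-tgxb.hu3wp=jjn2gfhfh.-.-17n#-uu1558y9-knj2fhhg'.
Captured: group 1 = '.hu3', group 2 = 'fhhg'.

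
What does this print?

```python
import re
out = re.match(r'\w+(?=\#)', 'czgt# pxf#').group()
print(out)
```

czgt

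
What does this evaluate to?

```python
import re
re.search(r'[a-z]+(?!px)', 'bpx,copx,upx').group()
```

The negative lookaround is zero-width — it rules out positions where the adjacent text would match, without consuming anything.
`search` walks the string left to right and returns the first match it finds.
The match spans [0:3] → 'bpx'.

'bpx'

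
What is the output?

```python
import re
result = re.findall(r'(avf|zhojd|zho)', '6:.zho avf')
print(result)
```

['zho', 'avf']

Matches: at [3:6] match 'zho', group 1 = 'zho'; at [7:10] match 'avf', group 1 = 'avf'.
With a single group, `findall` returns only what that group captured — 2 items.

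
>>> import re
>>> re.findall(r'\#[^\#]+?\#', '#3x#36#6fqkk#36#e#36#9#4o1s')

['#3x#', '#6fqkk#', '#e#', '#9#']

Since nothing is captured, `findall` lists the 4 matched substrings directly.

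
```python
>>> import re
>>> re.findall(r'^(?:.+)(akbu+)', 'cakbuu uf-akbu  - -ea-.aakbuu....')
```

['akbuu']

Pattern: anchored at the start of the string; then one or more of any character (non-capturing group); then the literal 'akb', then one or more of the literal 'u' (captured).
Scanning left to right: at [0:29] match 'cakbuu uf-akbu  - -ea-.aakbuu', group 1 = 'akbuu'.
With a single group, `findall` returns only what that group captured — 1 item.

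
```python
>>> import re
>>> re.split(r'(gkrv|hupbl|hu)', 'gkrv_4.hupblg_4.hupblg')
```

`|` is ordered: at each position the engine commits to the first alternative that works.
Matches to split on: at [0:4] → 'gkrv'; at [7:12] → 'hupbl'; at [16:21] → 'hupbl'.
The group in the pattern means `split` returns the separators' captures alongside the pieces.

['', 'gkrv', '_4.', 'hupbl', 'g_4.', 'hupbl', 'g']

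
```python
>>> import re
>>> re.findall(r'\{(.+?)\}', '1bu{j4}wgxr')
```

['j4']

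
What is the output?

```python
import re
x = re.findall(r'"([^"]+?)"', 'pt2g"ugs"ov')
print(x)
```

With a single group, `findall` returns only what that group captured — 1 item.

['ugs']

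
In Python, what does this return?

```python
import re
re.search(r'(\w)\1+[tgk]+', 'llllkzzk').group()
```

A backreference is literal: `\1` must see the identical characters the first group matched.
The match spans [0:5] → 'llllk'.

'llllk'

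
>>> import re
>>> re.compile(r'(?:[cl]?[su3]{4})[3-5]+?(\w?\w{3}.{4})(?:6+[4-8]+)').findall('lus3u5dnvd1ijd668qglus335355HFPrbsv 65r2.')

['dnvd1ijd', 'HFPrbsv ']

The pattern matches optionally one of [cl], then exactly 4 of one of [su3] (non-capturing group); then one or more of a character in [3-5] (lazy); then optionally a word character, then exactly 3 of a word character, then exactly 4 of any character (captured); then one or more of a literal '6', then one or more of a character in [4-8] (non-capturing group).
`findall` collects group 1 from each match (2 total).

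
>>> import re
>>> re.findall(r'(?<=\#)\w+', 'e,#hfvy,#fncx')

['hfvy', 'fncx']

Lookahead/lookbehind check context without consuming it, so the matched span excludes the asserted characters.
Walking the string: at [3:7] → 'hfvy'; at [9:13] → 'fncx'.
`findall` yields the raw match text (2 of them) because the pattern has no groups.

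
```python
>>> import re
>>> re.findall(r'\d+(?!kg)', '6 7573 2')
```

['6', '7573', '2']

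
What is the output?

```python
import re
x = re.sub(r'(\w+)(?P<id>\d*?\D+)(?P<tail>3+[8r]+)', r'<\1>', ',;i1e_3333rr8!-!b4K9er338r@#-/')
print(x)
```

,;<i1e>!-!<b4K9e>@#-/

This matches one or more of a word character (captured); then zero or more of a digit (lazy), then one or more of a non-digit (captured as 'id'); then one or more of the literal '3', then one or more of one of [8r] (captured as 'tail').
Matches: at [2:13] → 'i1e_3333rr8'; at [16:26] → 'b4K9er338r'.
The replacement refers to a captured group, so each match is rewritten using its own captured text.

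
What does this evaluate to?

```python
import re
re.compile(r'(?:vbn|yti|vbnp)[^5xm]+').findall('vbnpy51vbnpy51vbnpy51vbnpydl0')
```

['vbnpy', 'vbnpy', 'vbnpy', 'vbnpydl0']

`findall` yields the raw match text (4 of them) because the pattern has no groups.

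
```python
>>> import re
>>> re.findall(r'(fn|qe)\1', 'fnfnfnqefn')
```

`\1` is not a pattern — it's the concrete string captured by group 1, re-applied verbatim.
`findall` collects group 1 from the one match (1 total).

['fn']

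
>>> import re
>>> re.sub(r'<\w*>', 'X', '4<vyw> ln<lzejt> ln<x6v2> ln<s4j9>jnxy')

'4X lnX lnX lnXjnxy'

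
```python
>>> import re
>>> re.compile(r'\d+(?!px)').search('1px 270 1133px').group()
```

`(?!…)`/`(?<!…)` only lets a position through if the neighbouring text does NOT match; no characters are consumed.
The match spans [4:7] → '270'.

'270'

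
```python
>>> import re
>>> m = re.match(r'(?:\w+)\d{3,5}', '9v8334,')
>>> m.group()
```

'9v8334'

With `match`, the pattern is implicitly anchored at the beginning.
The match spans [0:6] → '9v8334'.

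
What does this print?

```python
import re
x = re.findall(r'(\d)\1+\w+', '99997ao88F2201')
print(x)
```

`\1` is not a pattern — it's the concrete string captured by group 1, re-applied verbatim.
Matches: at [0:14] match '99997ao88F2201', group 1 = '9'.
With a single group, `findall` returns only what that group captured — 1 item.

['9']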